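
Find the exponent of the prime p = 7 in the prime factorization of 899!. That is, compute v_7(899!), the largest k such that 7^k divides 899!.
v_7(899!) = 148

Legendre's formula: v_p(n!) = Σ_{k ≥ 1} ⌊n / p^k⌋. For p = 7, n = 899, the terms are:
  ⌊899/7^1⌋ = ⌊899/7⌋ = 128
  ⌊899/7^2⌋ = ⌊899/49⌋ = 18
  ⌊899/7^3⌋ = ⌊899/343⌋ = 2
(the next term ⌊899/7^4⌋ = 0, terminating the sum). Summing: v_7(899!) = 128 + 18 + 2 = 148.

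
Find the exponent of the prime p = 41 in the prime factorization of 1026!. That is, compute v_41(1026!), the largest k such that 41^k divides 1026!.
v_41(1026!) = 25

Legendre's formula: v_p(n!) = Σ_{k ≥ 1} ⌊n / p^k⌋. For p = 41, n = 1026, the terms are:
  ⌊1026/41^1⌋ = ⌊1026/41⌋ = 25
(the next term ⌊1026/41^2⌋ = 0, terminating the sum). Summing: v_41(1026!) = 25 = 25.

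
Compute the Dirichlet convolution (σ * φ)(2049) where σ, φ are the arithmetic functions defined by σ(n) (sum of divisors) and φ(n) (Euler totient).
(σ * φ)(2049) = 8196

Divisors of 2049: [1, 3, 683, 2049]. For each d | 2049:
  d = 1: σ(1) · φ(2049/1) = 1 · 1364 = 1364
  d = 3: σ(3) · φ(2049/3) = 4 · 682 = 2728
  d = 683: σ(683) · φ(2049/683) = 684 · 2 = 1368
  d = 2049: σ(2049) · φ(2049/2049) = 2736 · 1 = 2736
Summing: (σ * φ)(2049) = 1364 + 2728 + 1368 + 2736 = 8196.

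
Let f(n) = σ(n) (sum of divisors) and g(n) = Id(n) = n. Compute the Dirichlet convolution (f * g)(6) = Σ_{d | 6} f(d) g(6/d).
(σ * Id)(6) = 35

Divisors of 6: [1, 2, 3, 6]. For each d | 6:
  d = 1: σ(1) · Id(6/1) = 1 · 6 = 6
  d = 2: σ(2) · Id(6/2) = 3 · 3 = 9
  d = 3: σ(3) · Id(6/3) = 4 · 2 = 8
  d = 6: σ(6) · Id(6/6) = 12 · 1 = 12
Summing: (σ * Id)(6) = 6 + 9 + 8 + 12 = 35.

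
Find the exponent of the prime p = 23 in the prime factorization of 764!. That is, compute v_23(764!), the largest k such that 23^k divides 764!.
v_23(764!) = 34

Legendre's formula: v_p(n!) = Σ_{k ≥ 1} ⌊n / p^k⌋. For p = 23, n = 764, the terms are:
  ⌊764/23^1⌋ = ⌊764/23⌋ = 33
  ⌊764/23^2⌋ = ⌊764/529⌋ = 1
(the next term ⌊764/23^3⌋ = 0, terminating the sum). Summing: v_23(764!) = 33 + 1 = 34.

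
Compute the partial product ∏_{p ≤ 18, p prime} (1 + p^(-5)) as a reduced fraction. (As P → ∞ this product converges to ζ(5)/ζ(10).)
∏ = 45072610603883567072/43510716535257846875

The primes p ≤ 18 are [2, 3, 5, 7, 11, 13, 17]. For each, (1 + 1/p^5) = (p^5 + 1)/p^5. Multiplying these fractions over p ∈ [2, 3, 5, 7, 11, 13, 17] gives 45072610603883567072/43510716535257846875. (In the limit P → ∞ this tends to ζ(5)/ζ(10).)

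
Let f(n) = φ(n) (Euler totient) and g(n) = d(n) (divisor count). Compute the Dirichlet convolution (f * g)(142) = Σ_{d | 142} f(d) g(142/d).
(φ * d)(142) = 216

Divisors of 142: [1, 2, 71, 142]. For each d | 142:
  d = 1: φ(1) · d(142/1) = 1 · 4 = 4
  d = 2: φ(2) · d(142/2) = 1 · 2 = 2
  d = 71: φ(71) · d(142/71) = 70 · 2 = 140
  d = 142: φ(142) · d(142/142) = 70 · 1 = 70
Summing: (φ * d)(142) = 4 + 2 + 140 + 70 = 216.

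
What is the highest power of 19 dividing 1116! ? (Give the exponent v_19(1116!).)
v_19(1116!) = 61

Legendre's formula: v_p(n!) = Σ_{k ≥ 1} ⌊n / p^k⌋. For p = 19, n = 1116, the terms are:
  ⌊1116/19^1⌋ = ⌊1116/19⌋ = 58
  ⌊1116/19^2⌋ = ⌊1116/361⌋ = 3
(the next term ⌊1116/19^3⌋ = 0, terminating the sum). Summing: v_19(1116!) = 58 + 3 = 61.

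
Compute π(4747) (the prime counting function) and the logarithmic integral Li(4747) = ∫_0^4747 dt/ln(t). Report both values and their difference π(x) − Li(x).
π(4747) = 639;  Li(4747) ≈ 654.49;  π(x) − Li(x) ≈ -15.49.

Direct count of primes ≤ 4747 gives π(4747) = 639. Numerical evaluation of the logarithmic integral gives Li(4747) ≈ 654.49. The difference π(x) − Li(x) ≈ -15.49 is typically negative for small/moderate x (Li(x) overestimates), though Littlewood's theorem shows this sign changes infinitely often.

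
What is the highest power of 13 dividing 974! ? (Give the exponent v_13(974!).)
v_13(974!) = 79

Legendre's formula: v_p(n!) = Σ_{k ≥ 1} ⌊n / p^k⌋. For p = 13, n = 974, the terms are:
  ⌊974/13^1⌋ = ⌊974/13⌋ = 74
  ⌊974/13^2⌋ = ⌊974/169⌋ = 5
(the next term ⌊974/13^3⌋ = 0, terminating the sum). Summing: v_13(974!) = 74 + 5 = 79.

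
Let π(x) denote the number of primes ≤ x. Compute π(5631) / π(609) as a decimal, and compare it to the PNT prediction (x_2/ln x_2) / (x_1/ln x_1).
π(5631)/π(609) = 739/111 ≈ 6.6577;  PNT prediction ≈ 6.8649.

π(609) = 111 and π(5631) = 739, so π(5631)/π(609) ≈ 6.6577. The PNT-predicted ratio is (5631/ln(5631)) / (609/ln(609)) ≈ 6.8649. The two agree to within a few percent, as expected.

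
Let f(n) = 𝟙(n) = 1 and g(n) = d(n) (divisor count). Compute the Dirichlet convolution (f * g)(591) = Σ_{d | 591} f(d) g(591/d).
(𝟙 * d)(591) = 9

Divisors of 591: [1, 3, 197, 591]. For each d | 591:
  d = 1: 𝟙(1) · d(591/1) = 1 · 4 = 4
  d = 3: 𝟙(3) · d(591/3) = 1 · 2 = 2
  d = 197: 𝟙(197) · d(591/197) = 1 · 2 = 2
  d = 591: 𝟙(591) · d(591/591) = 1 · 1 = 1
Summing: (𝟙 * d)(591) = 4 + 2 + 2 + 1 = 9.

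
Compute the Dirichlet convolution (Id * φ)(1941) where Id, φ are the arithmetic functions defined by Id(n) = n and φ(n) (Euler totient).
(Id * φ)(1941) = 6465

Divisors of 1941: [1, 3, 647, 1941]. For each d | 1941:
  d = 1: Id(1) · φ(1941/1) = 1 · 1292 = 1292
  d = 3: Id(3) · φ(1941/3) = 3 · 646 = 1938
  d = 647: Id(647) · φ(1941/647) = 647 · 2 = 1294
  d = 1941: Id(1941) · φ(1941/1941) = 1941 · 1 = 1941
Summing: (Id * φ)(1941) = 1292 + 1938 + 1294 + 1941 = 6465.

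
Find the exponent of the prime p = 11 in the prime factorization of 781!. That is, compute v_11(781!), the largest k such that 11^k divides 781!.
v_11(781!) = 77

Legendre's formula: v_p(n!) = Σ_{k ≥ 1} ⌊n / p^k⌋. For p = 11, n = 781, the terms are:
  ⌊781/11^1⌋ = ⌊781/11⌋ = 71
  ⌊781/11^2⌋ = ⌊781/121⌋ = 6
(the next term ⌊781/11^3⌋ = 0, terminating the sum). Summing: v_11(781!) = 71 + 6 = 77.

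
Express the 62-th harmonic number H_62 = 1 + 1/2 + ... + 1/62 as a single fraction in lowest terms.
H_62 = 928551009361054917576341971/197044480683803711251893600

Direct summation: H_62 = 1 + 1/2 + ... + 1/62. The least common denominator is lcm(1, ..., 62) = 591133442051411133755680800; over this denominator the numerator is 591133442051411133755680800 + 295566721025705566877840400 + 197044480683803711251893600 + 147783360512852783438920200 + 118226688410282226751136160 + 98522240341901855625946800 + 84447634578773019107954400 + 73891680256426391719460100 + 65681493561267903750631200 + 59113344205141113375568080 + 53739403822855557614152800 + 49261120170950927812973400 + 45471803234723933365821600 + 42223817289386509553977200 + 39408896136760742250378720 + 36945840128213195859730050 + 34772555414788890220922400 + 32840746780633951875315600 + 31112286423758480723983200 + 29556672102570556687784040 + 28149211526257673035984800 + 26869701911427778807076400 + 25701454002235266685029600 + 24630560085475463906486700 + 23645337682056445350227232 + 22735901617361966682910800 + 21893831187089301250210400 + 21111908644693254776988600 + 20383911794876245991575200 + 19704448068380371125189360 + 19068820711335843024376800 + 18472920064106597929865025 + 17913134607618519204717600 + 17386277707394445110461200 + 16889526915754603821590880 + 16420373390316975937657800 + 15976579514903003615018400 + 15556143211879240361991600 + 15157267744907977788607200 + 14778336051285278343892020 + 14417888830522222774528800 + 14074605763128836517992400 + 13747289350032817064085600 + 13434850955713889403538200 + 13136298712253580750126240 + 12850727001117633342514800 + 12577307277689598590546400 + 12315280042737731953243350 + 12063947796967574158279200 + 11822668841028222675113616 + 11590851804929630073640800 + 11367950808680983341455400 + 11153461170781342146333600 + 10946915593544650625105200 + 10747880764571111522830560 + 10555954322346627388494300 + 10370762141252826907994400 + 10191955897438122995787600 + 10019210882227307351791200 + 9852224034190185562594680 + 9690712164777231700912800 + 9534410355667921512188400 = 2785653028083164752729025913, so H_62 = 2785653028083164752729025913/591133442051411133755680800; reducing by gcd(2785653028083164752729025913, 591133442051411133755680800) = 3 gives 928551009361054917576341971/197044480683803711251893600 ≈ 4.71239. (The PNT-adjacent estimate ln(62) + γ ≈ 4.70435 matches within O(1/n).)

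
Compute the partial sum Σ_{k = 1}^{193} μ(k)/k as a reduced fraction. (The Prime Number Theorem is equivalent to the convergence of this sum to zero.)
Σ μ(k)/k = -108331500605437710950785418534567110833343304074627982892699160353081840668/5235852010307657411589875040665398779019326387416343637163262528826681857165

Values of μ(k) for 1 ≤ k ≤ 193: μ(1) = 1, μ(2) = -1, μ(3) = -1, μ(5) = -1, μ(6) = 1, μ(7) = -1, μ(10) = 1, μ(11) = -1, μ(13) = -1, μ(14) = 1, μ(15) = 1, μ(17) = -1, μ(19) = -1, μ(21) = 1, μ(22) = 1, μ(23) = -1, μ(26) = 1, μ(29) = -1, μ(30) = -1, μ(31) = -1, μ(33) = 1, μ(34) = 1, μ(35) = 1, μ(37) = -1, μ(38) = 1, μ(39) = 1, μ(41) = -1, μ(42) = -1, μ(43) = -1, μ(46) = 1, μ(47) = -1, μ(51) = 1, μ(53) = -1, μ(55) = 1, μ(57) = 1, μ(58) = 1, μ(59) = -1, μ(61) = -1, μ(62) = 1, μ(65) = 1, μ(66) = -1, μ(67) = -1, μ(69) = 1, μ(70) = -1, μ(71) = -1, μ(73) = -1, μ(74) = 1, μ(77) = 1, μ(78) = -1, μ(79) = -1, μ(82) = 1, μ(83) = -1, μ(85) = 1, μ(86) = 1, μ(87) = 1, μ(89) = -1, μ(91) = 1, μ(93) = 1, μ(94) = 1, μ(95) = 1, μ(97) = -1, μ(101) = -1, μ(102) = -1, μ(103) = -1, μ(105) = -1, μ(106) = 1, μ(107) = -1, μ(109) = -1, μ(110) = -1, μ(111) = 1, μ(113) = -1, μ(114) = -1, μ(115) = 1, μ(118) = 1, μ(119) = 1, μ(122) = 1, μ(123) = 1, μ(127) = -1, μ(129) = 1, μ(130) = -1, μ(131) = -1, μ(133) = 1, μ(134) = 1, μ(137) = -1, μ(138) = -1, μ(139) = -1, μ(141) = 1, μ(142) = 1, μ(143) = 1, μ(145) = 1, μ(146) = 1, μ(149) = -1, μ(151) = -1, μ(154) = -1, μ(155) = 1, μ(157) = -1, μ(158) = 1, μ(159) = 1, μ(161) = 1, μ(163) = -1, μ(165) = -1, μ(166) = 1, μ(167) = -1, μ(170) = -1, μ(173) = -1, μ(174) = -1, μ(177) = 1, μ(178) = 1, μ(179) = -1, μ(181) = -1, μ(182) = -1, μ(183) = 1, μ(185) = 1, μ(186) = -1, μ(187) = 1, μ(190) = -1, μ(191) = -1, μ(193) = -1, with μ = 0 on non-squarefree integers. Summing μ(k)/k for k where μ(k) ≠ 0 gives -108331500605437710950785418534567110833343304074627982892699160353081840668/5235852010307657411589875040665398779019326387416343637163262528826681857165 ≈ -0.0207. (PNT ⟺ this sum → 0 as n → ∞.)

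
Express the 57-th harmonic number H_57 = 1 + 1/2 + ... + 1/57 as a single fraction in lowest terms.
H_57 = 253437484000080020709989/54749786241679275146400

Direct summation: H_57 = 1 + 1/2 + ... + 1/57. The least common denominator is lcm(1, ..., 57) = 164249358725037825439200; over this denominator the numerator is 164249358725037825439200 + 82124679362518912719600 + 54749786241679275146400 + 41062339681259456359800 + 32849871745007565087840 + 27374893120839637573200 + 23464194103576832205600 + 20531169840629728179900 + 18249928747226425048800 + 16424935872503782543920 + 14931759884094347767200 + 13687446560419818786600 + 12634566055772140418400 + 11732097051788416102800 + 10949957248335855029280 + 10265584920314864089950 + 9661726983825754437600 + 9124964373613212524400 + 8644703090791464496800 + 8212467936251891271960 + 7821398034525610735200 + 7465879942047173883600 + 7141276466305992410400 + 6843723280209909393300 + 6569974349001513017568 + 6317283027886070209200 + 6083309582408808349600 + 5866048525894208051400 + 5663770990518545704800 + 5474978624167927514640 + 5298366410485091143200 + 5132792460157432044975 + 4977253294698115922400 + 4830863491912877218800 + 4692838820715366441120 + 4562482186806606262200 + 4439171857433454741600 + 4322351545395732248400 + 4211522018590713472800 + 4106233968125945635980 + 4006081920122873791200 + 3910699017262805367600 + 3819752528489251754400 + 3732939971023586941800 + 3649985749445285009760 + 3570638233152996205200 + 3494667206915698413600 + 3421861640104954696650 + 3352027729082404600800 + 3284987174500756508784 + 3220575661275251479200 + 3158641513943035104600 + 3099044504245996706400 + 3041654791204404174800 + 2986351976818869553440 + 2933024262947104025700 + 2881567696930488165600 = 760312452000240062129967, so H_57 = 760312452000240062129967/164249358725037825439200; reducing by gcd(760312452000240062129967, 164249358725037825439200) = 3 gives 253437484000080020709989/54749786241679275146400 ≈ 4.62901. (The PNT-adjacent estimate ln(57) + γ ≈ 4.62027 matches within O(1/n).)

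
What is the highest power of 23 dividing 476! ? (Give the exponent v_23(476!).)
v_23(476!) = 20

Legendre's formula: v_p(n!) = Σ_{k ≥ 1} ⌊n / p^k⌋. For p = 23, n = 476, the terms are:
  ⌊476/23^1⌋ = ⌊476/23⌋ = 20
(the next term ⌊476/23^2⌋ = 0, terminating the sum). Summing: v_23(476!) = 20 = 20.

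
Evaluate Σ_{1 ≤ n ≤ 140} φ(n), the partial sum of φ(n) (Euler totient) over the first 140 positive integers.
Σ_{n ≤ 140} φ(n) = 6000

Compute φ(n) for each 1 ≤ n ≤ 140: φ(1) = 1, φ(2) = 1, φ(3) = 2, φ(4) = 2, φ(5) = 4, φ(6) = 2, φ(7) = 6, φ(8) = 4, φ(9) = 6, φ(10) = 4, φ(11) = 10, φ(12) = 4, φ(13) = 12, φ(14) = 6, φ(15) = 8, φ(16) = 8, φ(17) = 16, φ(18) = 6, φ(19) = 18, φ(20) = 8, φ(21) = 12, φ(22) = 10, φ(23) = 22, φ(24) = 8, φ(25) = 20, φ(26) = 12, φ(27) = 18, φ(28) = 12, φ(29) = 28, φ(30) = 8, φ(31) = 30, φ(32) = 16, φ(33) = 20, φ(34) = 16, φ(35) = 24, φ(36) = 12, φ(37) = 36, φ(38) = 18, φ(39) = 24, φ(40) = 16, φ(41) = 40, φ(42) = 12, φ(43) = 42, φ(44) = 20, φ(45) = 24, φ(46) = 22, φ(47) = 46, φ(48) = 16, φ(49) = 42, φ(50) = 20, φ(51) = 32, φ(52) = 24, φ(53) = 52, φ(54) = 18, φ(55) = 40, φ(56) = 24, φ(57) = 36, φ(58) = 28, φ(59) = 58, φ(60) = 16, φ(61) = 60, φ(62) = 30, φ(63) = 36, φ(64) = 32, φ(65) = 48, φ(66) = 20, φ(67) = 66, φ(68) = 32, φ(69) = 44, φ(70) = 24, φ(71) = 70, φ(72) = 24, φ(73) = 72, φ(74) = 36, φ(75) = 40, φ(76) = 36, φ(77) = 60, φ(78) = 24, φ(79) = 78, φ(80) = 32, φ(81) = 54, φ(82) = 40, φ(83) = 82, φ(84) = 24, φ(85) = 64, φ(86) = 42, φ(87) = 56, φ(88) = 40, φ(89) = 88, φ(90) = 24, φ(91) = 72, φ(92) = 44, φ(93) = 60, φ(94) = 46, φ(95) = 72, φ(96) = 32, φ(97) = 96, φ(98) = 42, φ(99) = 60, φ(100) = 40, φ(101) = 100, φ(102) = 32, φ(103) = 102, φ(104) = 48, φ(105) = 48, φ(106) = 52, φ(107) = 106, φ(108) = 36, φ(109) = 108, φ(110) = 40, φ(111) = 72, φ(112) = 48, φ(113) = 112, φ(114) = 36, φ(115) = 88, φ(116) = 56, φ(117) = 72, φ(118) = 58, φ(119) = 96, φ(120) = 32, φ(121) = 110, φ(122) = 60, φ(123) = 80, φ(124) = 60, φ(125) = 100, φ(126) = 36, φ(127) = 126, φ(128) = 64, φ(129) = 84, φ(130) = 48, φ(131) = 130, φ(132) = 40, φ(133) = 108, φ(134) = 66, φ(135) = 72, φ(136) = 64, φ(137) = 136, φ(138) = 44, φ(139) = 138, φ(140) = 48. Summing all 140 values: 6000. (Average order: Σ_{n ≤ x} φ(n) ~ (3/π²) x². For x = 140, (3/π²)·140² ≈ 5957.69.)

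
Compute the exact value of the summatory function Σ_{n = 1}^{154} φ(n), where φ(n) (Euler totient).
Σ_{n ≤ 154} φ(n) = 7236

Compute φ(n) for each 1 ≤ n ≤ 154: φ(1) = 1, φ(2) = 1, φ(3) = 2, φ(4) = 2, φ(5) = 4, φ(6) = 2, φ(7) = 6, φ(8) = 4, φ(9) = 6, φ(10) = 4, φ(11) = 10, φ(12) = 4, φ(13) = 12, φ(14) = 6, φ(15) = 8, φ(16) = 8, φ(17) = 16, φ(18) = 6, φ(19) = 18, φ(20) = 8, φ(21) = 12, φ(22) = 10, φ(23) = 22, φ(24) = 8, φ(25) = 20, φ(26) = 12, φ(27) = 18, φ(28) = 12, φ(29) = 28, φ(30) = 8, φ(31) = 30, φ(32) = 16, φ(33) = 20, φ(34) = 16, φ(35) = 24, φ(36) = 12, φ(37) = 36, φ(38) = 18, φ(39) = 24, φ(40) = 16, φ(41) = 40, φ(42) = 12, φ(43) = 42, φ(44) = 20, φ(45) = 24, φ(46) = 22, φ(47) = 46, φ(48) = 16, φ(49) = 42, φ(50) = 20, φ(51) = 32, φ(52) = 24, φ(53) = 52, φ(54) = 18, φ(55) = 40, φ(56) = 24, φ(57) = 36, φ(58) = 28, φ(59) = 58, φ(60) = 16, φ(61) = 60, φ(62) = 30, φ(63) = 36, φ(64) = 32, φ(65) = 48, φ(66) = 20, φ(67) = 66, φ(68) = 32, φ(69) = 44, φ(70) = 24, φ(71) = 70, φ(72) = 24, φ(73) = 72, φ(74) = 36, φ(75) = 40, φ(76) = 36, φ(77) = 60, φ(78) = 24, φ(79) = 78, φ(80) = 32, φ(81) = 54, φ(82) = 40, φ(83) = 82, φ(84) = 24, φ(85) = 64, φ(86) = 42, φ(87) = 56, φ(88) = 40, φ(89) = 88, φ(90) = 24, φ(91) = 72, φ(92) = 44, φ(93) = 60, φ(94) = 46, φ(95) = 72, φ(96) = 32, φ(97) = 96, φ(98) = 42, φ(99) = 60, φ(100) = 40, φ(101) = 100, φ(102) = 32, φ(103) = 102, φ(104) = 48, φ(105) = 48, φ(106) = 52, φ(107) = 106, φ(108) = 36, φ(109) = 108, φ(110) = 40, φ(111) = 72, φ(112) = 48, φ(113) = 112, φ(114) = 36, φ(115) = 88, φ(116) = 56, φ(117) = 72, φ(118) = 58, φ(119) = 96, φ(120) = 32, φ(121) = 110, φ(122) = 60, φ(123) = 80, φ(124) = 60, φ(125) = 100, φ(126) = 36, φ(127) = 126, φ(128) = 64, φ(129) = 84, φ(130) = 48, φ(131) = 130, φ(132) = 40, φ(133) = 108, φ(134) = 66, φ(135) = 72, φ(136) = 64, φ(137) = 136, φ(138) = 44, φ(139) = 138, φ(140) = 48, φ(141) = 92, φ(142) = 70, φ(143) = 120, φ(144) = 48, φ(145) = 112, φ(146) = 72, φ(147) = 84, φ(148) = 72, φ(149) = 148, φ(150) = 40, φ(151) = 150, φ(152) = 72, φ(153) = 96, φ(154) = 60. Summing all 154 values: 7236. (Average order: Σ_{n ≤ x} φ(n) ~ (3/π²) x². For x = 154, (3/π²)·154² ≈ 7208.80.)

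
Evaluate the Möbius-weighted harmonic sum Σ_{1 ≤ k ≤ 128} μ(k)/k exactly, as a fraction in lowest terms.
Σ μ(k)/k = -228455996623300386843096283835194191857230682/401447693933303618909444119902604513664588524773

Values of μ(k) for 1 ≤ k ≤ 128: μ(1) = 1, μ(2) = -1, μ(3) = -1, μ(5) = -1, μ(6) = 1, μ(7) = -1, μ(10) = 1, μ(11) = -1, μ(13) = -1, μ(14) = 1, μ(15) = 1, μ(17) = -1, μ(19) = -1, μ(21) = 1, μ(22) = 1, μ(23) = -1, μ(26) = 1, μ(29) = -1, μ(30) = -1, μ(31) = -1, μ(33) = 1, μ(34) = 1, μ(35) = 1, μ(37) = -1, μ(38) = 1, μ(39) = 1, μ(41) = -1, μ(42) = -1, μ(43) = -1, μ(46) = 1, μ(47) = -1, μ(51) = 1, μ(53) = -1, μ(55) = 1, μ(57) = 1, μ(58) = 1, μ(59) = -1, μ(61) = -1, μ(62) = 1, μ(65) = 1, μ(66) = -1, μ(67) = -1, μ(69) = 1, μ(70) = -1, μ(71) = -1, μ(73) = -1, μ(74) = 1, μ(77) = 1, μ(78) = -1, μ(79) = -1, μ(82) = 1, μ(83) = -1, μ(85) = 1, μ(86) = 1, μ(87) = 1, μ(89) = -1, μ(91) = 1, μ(93) = 1, μ(94) = 1, μ(95) = 1, μ(97) = -1, μ(101) = -1, μ(102) = -1, μ(103) = -1, μ(105) = -1, μ(106) = 1, μ(107) = -1, μ(109) = -1, μ(110) = -1, μ(111) = 1, μ(113) = -1, μ(114) = -1, μ(115) = 1, μ(118) = 1, μ(119) = 1, μ(122) = 1, μ(123) = 1, μ(127) = -1, with μ = 0 on non-squarefree integers. Summing μ(k)/k for k where μ(k) ≠ 0 gives -228455996623300386843096283835194191857230682/401447693933303618909444119902604513664588524773 ≈ -0.0006. (PNT ⟺ this sum → 0 as n → ∞.)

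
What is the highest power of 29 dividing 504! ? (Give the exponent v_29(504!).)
v_29(504!) = 17

Legendre's formula: v_p(n!) = Σ_{k ≥ 1} ⌊n / p^k⌋. For p = 29, n = 504, the terms are:
  ⌊504/29^1⌋ = ⌊504/29⌋ = 17
(the next term ⌊504/29^2⌋ = 0, terminating the sum). Summing: v_29(504!) = 17 = 17.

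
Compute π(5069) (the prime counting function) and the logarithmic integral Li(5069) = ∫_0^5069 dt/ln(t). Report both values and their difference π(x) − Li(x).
π(5069) = 677;  Li(5069) ≈ 692.38;  π(x) − Li(x) ≈ -15.38.

Direct count of primes ≤ 5069 gives π(5069) = 677. Numerical evaluation of the logarithmic integral gives Li(5069) ≈ 692.38. The difference π(x) − Li(x) ≈ -15.38 is typically negative for small/moderate x (Li(x) overestimates), though Littlewood's theorem shows this sign changes infinitely often.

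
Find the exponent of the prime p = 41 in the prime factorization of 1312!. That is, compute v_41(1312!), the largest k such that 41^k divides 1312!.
v_41(1312!) = 32

Legendre's formula: v_p(n!) = Σ_{k ≥ 1} ⌊n / p^k⌋. For p = 41, n = 1312, the terms are:
  ⌊1312/41^1⌋ = ⌊1312/41⌋ = 32
(the next term ⌊1312/41^2⌋ = 0, terminating the sum). Summing: v_41(1312!) = 32 = 32.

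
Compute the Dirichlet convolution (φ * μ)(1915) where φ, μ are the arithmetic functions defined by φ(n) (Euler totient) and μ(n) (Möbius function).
(φ * μ)(1915) = 1143

Divisors of 1915: [1, 5, 383, 1915]. For each d | 1915:
  d = 1: φ(1) · μ(1915/1) = 1 · 1 = 1
  d = 5: φ(5) · μ(1915/5) = 4 · -1 = -4
  d = 383: φ(383) · μ(1915/383) = 382 · -1 = -382
  d = 1915: φ(1915) · μ(1915/1915) = 1528 · 1 = 1528
Summing: (φ * μ)(1915) = 1 + -4 + -382 + 1528 = 1143.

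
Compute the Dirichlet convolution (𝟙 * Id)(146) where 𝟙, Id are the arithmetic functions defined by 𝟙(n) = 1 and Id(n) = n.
(𝟙 * Id)(146) = 222

Divisors of 146: [1, 2, 73, 146]. For each d | 146:
  d = 1: 𝟙(1) · Id(146/1) = 1 · 146 = 146
  d = 2: 𝟙(2) · Id(146/2) = 1 · 73 = 73
  d = 73: 𝟙(73) · Id(146/73) = 1 · 2 = 2
  d = 146: 𝟙(146) · Id(146/146) = 1 · 1 = 1
Summing: (𝟙 * Id)(146) = 146 + 73 + 2 + 1 = 222.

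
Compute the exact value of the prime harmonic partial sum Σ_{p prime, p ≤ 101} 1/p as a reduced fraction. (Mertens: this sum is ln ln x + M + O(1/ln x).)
Σ 1/p = 422113843906354093775418512493046577809/232862364358497360900063316880507363070

π(101) = 26, so the primes ≤ 101 are [2, 3, 5, 7, 11, 13, 17, 19, 23, 29, 31, 37, 41, 43, 47, 53, 59, 61, 67, 71, 73, 79, 83, 89, 97, 101]. Summing 1/p over these primes: 422113843906354093775418512493046577809/232862364358497360900063316880507363070 ≈ 1.8127. Mertens estimate ln ln(101) + 0.2615 ≈ 1.7908.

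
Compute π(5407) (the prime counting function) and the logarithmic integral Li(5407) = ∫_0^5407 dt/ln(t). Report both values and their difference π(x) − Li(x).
π(5407) = 713;  Li(5407) ≈ 731.85;  π(x) − Li(x) ≈ -18.85.

Direct count of primes ≤ 5407 gives π(5407) = 713. Numerical evaluation of the logarithmic integral gives Li(5407) ≈ 731.85. The difference π(x) − Li(x) ≈ -18.85 is typically negative for small/moderate x (Li(x) overestimates), though Littlewood's theorem shows this sign changes infinitely often.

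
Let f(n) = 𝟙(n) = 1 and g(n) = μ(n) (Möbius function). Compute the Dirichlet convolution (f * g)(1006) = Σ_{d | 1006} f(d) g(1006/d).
(𝟙 * μ)(1006) = 0

Divisors of 1006: [1, 2, 503, 1006]. For each d | 1006:
  d = 1: 𝟙(1) · μ(1006/1) = 1 · 1 = 1
  d = 2: 𝟙(2) · μ(1006/2) = 1 · -1 = -1
  d = 503: 𝟙(503) · μ(1006/503) = 1 · -1 = -1
  d = 1006: 𝟙(1006) · μ(1006/1006) = 1 · 1 = 1
Summing: (𝟙 * μ)(1006) = 1 + -1 + -1 + 1 = 0.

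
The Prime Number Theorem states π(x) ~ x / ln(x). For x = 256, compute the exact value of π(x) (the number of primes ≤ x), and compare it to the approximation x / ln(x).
π(256) = 54;  x/ln(x) ≈ 46.17;  relative error ≈ 14.51%.

Directly count primes up to 256: π(256) = 54. The PNT approximation gives 256/ln(256) ≈ 256/5.54518 ≈ 46.17. Relative error (π(x) − x/ln(x)) / π(x) ≈ 14.51%; the approximation is known to undercount slightly (Li(x) is a better estimate).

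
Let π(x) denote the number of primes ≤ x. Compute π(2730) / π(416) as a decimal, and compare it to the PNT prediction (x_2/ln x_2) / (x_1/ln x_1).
π(2730)/π(416) = 398/80 ≈ 4.9750;  PNT prediction ≈ 5.0020.

π(416) = 80 and π(2730) = 398, so π(2730)/π(416) ≈ 4.9750. The PNT-predicted ratio is (2730/ln(2730)) / (416/ln(416)) ≈ 5.0020. The two agree to within a few percent, as expected.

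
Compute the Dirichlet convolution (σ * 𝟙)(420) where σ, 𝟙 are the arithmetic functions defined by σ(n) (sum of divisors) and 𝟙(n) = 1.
(σ * 𝟙)(420) = 3465

Divisors of 420: [1, 2, 3, 4, 5, 6, 7, 10, 12, 14, 15, 20, 21, 28, 30, 35, 42, 60, 70, 84, 105, 140, 210, 420]. For each d | 420:
  d = 1: σ(1) · 𝟙(420/1) = 1 · 1 = 1
  d = 2: σ(2) · 𝟙(420/2) = 3 · 1 = 3
  d = 3: σ(3) · 𝟙(420/3) = 4 · 1 = 4
  d = 4: σ(4) · 𝟙(420/4) = 7 · 1 = 7
  d = 5: σ(5) · 𝟙(420/5) = 6 · 1 = 6
  d = 6: σ(6) · 𝟙(420/6) = 12 · 1 = 12
  d = 7: σ(7) · 𝟙(420/7) = 8 · 1 = 8
  d = 10: σ(10) · 𝟙(420/10) = 18 · 1 = 18
  d = 12: σ(12) · 𝟙(420/12) = 28 · 1 = 28
  d = 14: σ(14) · 𝟙(420/14) = 24 · 1 = 24
  d = 15: σ(15) · 𝟙(420/15) = 24 · 1 = 24
  d = 20: σ(20) · 𝟙(420/20) = 42 · 1 = 42
  d = 21: σ(21) · 𝟙(420/21) = 32 · 1 = 32
  d = 28: σ(28) · 𝟙(420/28) = 56 · 1 = 56
  d = 30: σ(30) · 𝟙(420/30) = 72 · 1 = 72
  d = 35: σ(35) · 𝟙(420/35) = 48 · 1 = 48
  d = 42: σ(42) · 𝟙(420/42) = 96 · 1 = 96
  d = 60: σ(60) · 𝟙(420/60) = 168 · 1 = 168
  d = 70: σ(70) · 𝟙(420/70) = 144 · 1 = 144
  d = 84: σ(84) · 𝟙(420/84) = 224 · 1 = 224
  d = 105: σ(105) · 𝟙(420/105) = 192 · 1 = 192
  d = 140: σ(140) · 𝟙(420/140) = 336 · 1 = 336
  d = 210: σ(210) · 𝟙(420/210) = 576 · 1 = 576
  d = 420: σ(420) · 𝟙(420/420) = 1344 · 1 = 1344
Summing: (σ * 𝟙)(420) = 1 + 3 + 4 + 7 + 6 + 12 + 8 + 18 + 28 + 24 + 24 + 42 + 32 + 56 + 72 + 48 + 96 + 168 + 144 + 224 + 192 + 336 + 576 + 1344 = 3465.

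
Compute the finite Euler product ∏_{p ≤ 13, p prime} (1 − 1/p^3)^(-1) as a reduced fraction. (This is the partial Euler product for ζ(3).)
∏ = 39364325/32767248

The primes p ≤ 13 are [2, 3, 5, 7, 11, 13]. For each prime, (1 − 1/p^3)^(-1) = p^3 / (p^3 − 1). The product is (1 − 1/2^3)^(-1), (1 − 1/3^3)^(-1), (1 − 1/5^3)^(-1), (1 − 1/7^3)^(-1), (1 − 1/11^3)^(-1), (1 − 1/13^3)^(-1) = ∏ p^3 / (p^3 − 1) = 39364325/32767248.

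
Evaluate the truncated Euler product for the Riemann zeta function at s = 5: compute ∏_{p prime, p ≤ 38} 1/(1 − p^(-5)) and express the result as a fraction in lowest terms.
∏ = 132487865367718741281556988782580603348847966827605/127769623698019954360176628845208514576475652988928

The primes p ≤ 38 are [2, 3, 5, 7, 11, 13, 17, 19, 23, 29, 31, 37]. For each prime, (1 − 1/p^5)^(-1) = p^5 / (p^5 − 1). The product is (1 − 1/2^5)^(-1), (1 − 1/3^5)^(-1), (1 − 1/5^5)^(-1), (1 − 1/7^5)^(-1), (1 − 1/11^5)^(-1), (1 − 1/13^5)^(-1), (1 − 1/17^5)^(-1), (1 − 1/19^5)^(-1), (1 − 1/23^5)^(-1), (1 − 1/29^5)^(-1), (1 − 1/31^5)^(-1), (1 − 1/37^5)^(-1) = ∏ p^5 / (p^5 − 1) = 132487865367718741281556988782580603348847966827605/127769623698019954360176628845208514576475652988928.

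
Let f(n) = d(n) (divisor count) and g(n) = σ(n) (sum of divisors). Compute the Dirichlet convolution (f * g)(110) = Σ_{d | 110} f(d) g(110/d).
(d * σ)(110) = 560

Divisors of 110: [1, 2, 5, 10, 11, 22, 55, 110]. For each d | 110:
  d = 1: d(1) · σ(110/1) = 1 · 216 = 216
  d = 2: d(2) · σ(110/2) = 2 · 72 = 144
  d = 5: d(5) · σ(110/5) = 2 · 36 = 72
  d = 10: d(10) · σ(110/10) = 4 · 12 = 48
  d = 11: d(11) · σ(110/11) = 2 · 18 = 36
  d = 22: d(22) · σ(110/22) = 4 · 6 = 24
  d = 55: d(55) · σ(110/55) = 4 · 3 = 12
  d = 110: d(110) · σ(110/110) = 8 · 1 = 8
Summing: (d * σ)(110) = 216 + 144 + 72 + 48 + 36 + 24 + 12 + 8 = 560.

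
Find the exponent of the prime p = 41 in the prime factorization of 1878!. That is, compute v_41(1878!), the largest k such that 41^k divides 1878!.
v_41(1878!) = 46

Legendre's formula: v_p(n!) = Σ_{k ≥ 1} ⌊n / p^k⌋. For p = 41, n = 1878, the terms are:
  ⌊1878/41^1⌋ = ⌊1878/41⌋ = 45
  ⌊1878/41^2⌋ = ⌊1878/1681⌋ = 1
(the next term ⌊1878/41^3⌋ = 0, terminating the sum). Summing: v_41(1878!) = 45 + 1 = 46.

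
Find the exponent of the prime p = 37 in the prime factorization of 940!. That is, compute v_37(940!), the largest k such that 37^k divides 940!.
v_37(940!) = 25

Legendre's formula: v_p(n!) = Σ_{k ≥ 1} ⌊n / p^k⌋. For p = 37, n = 940, the terms are:
  ⌊940/37^1⌋ = ⌊940/37⌋ = 25
(the next term ⌊940/37^2⌋ = 0, terminating the sum). Summing: v_37(940!) = 25 = 25.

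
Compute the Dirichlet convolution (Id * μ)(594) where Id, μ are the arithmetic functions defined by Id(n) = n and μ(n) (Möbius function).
(Id * μ)(594) = 180

Divisors of 594: [1, 2, 3, 6, 9, 11, 18, 22, 27, 33, 54, 66, 99, 198, 297, 594]. For each d | 594:
  d = 1: Id(1) · μ(594/1) = 1 · 0 = 0
  d = 2: Id(2) · μ(594/2) = 2 · 0 = 0
  d = 3: Id(3) · μ(594/3) = 3 · 0 = 0
  d = 6: Id(6) · μ(594/6) = 6 · 0 = 0
  d = 9: Id(9) · μ(594/9) = 9 · -1 = -9
  d = 11: Id(11) · μ(594/11) = 11 · 0 = 0
  d = 18: Id(18) · μ(594/18) = 18 · 1 = 18
  d = 22: Id(22) · μ(594/22) = 22 · 0 = 0
  d = 27: Id(27) · μ(594/27) = 27 · 1 = 27
  d = 33: Id(33) · μ(594/33) = 33 · 0 = 0
  d = 54: Id(54) · μ(594/54) = 54 · -1 = -54
  d = 66: Id(66) · μ(594/66) = 66 · 0 = 0
  d = 99: Id(99) · μ(594/99) = 99 · 1 = 99
  d = 198: Id(198) · μ(594/198) = 198 · -1 = -198
  d = 297: Id(297) · μ(594/297) = 297 · -1 = -297
  d = 594: Id(594) · μ(594/594) = 594 · 1 = 594
Summing: (Id * μ)(594) = 0 + 0 + 0 + 0 + -9 + 0 + 18 + 0 + 27 + 0 + -54 + 0 + 99 + -198 + -297 + 594 = 180.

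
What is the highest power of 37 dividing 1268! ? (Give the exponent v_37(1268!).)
v_37(1268!) = 34

Legendre's formula: v_p(n!) = Σ_{k ≥ 1} ⌊n / p^k⌋. For p = 37, n = 1268, the terms are:
  ⌊1268/37^1⌋ = ⌊1268/37⌋ = 34
(the next term ⌊1268/37^2⌋ = 0, terminating the sum). Summing: v_37(1268!) = 34 = 34.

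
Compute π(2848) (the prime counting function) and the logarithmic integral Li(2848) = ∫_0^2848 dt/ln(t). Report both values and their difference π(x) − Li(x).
π(2848) = 413;  Li(2848) ≈ 423.71;  π(x) − Li(x) ≈ -10.71.

Direct count of primes ≤ 2848 gives π(2848) = 413. Numerical evaluation of the logarithmic integral gives Li(2848) ≈ 423.71. The difference π(x) − Li(x) ≈ -10.71 is typically negative for small/moderate x (Li(x) overestimates), though Littlewood's theorem shows this sign changes infinitely often.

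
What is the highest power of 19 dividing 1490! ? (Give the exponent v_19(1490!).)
v_19(1490!) = 82

Legendre's formula: v_p(n!) = Σ_{k ≥ 1} ⌊n / p^k⌋. For p = 19, n = 1490, the terms are:
  ⌊1490/19^1⌋ = ⌊1490/19⌋ = 78
  ⌊1490/19^2⌋ = ⌊1490/361⌋ = 4
(the next term ⌊1490/19^3⌋ = 0, terminating the sum). Summing: v_19(1490!) = 78 + 4 = 82.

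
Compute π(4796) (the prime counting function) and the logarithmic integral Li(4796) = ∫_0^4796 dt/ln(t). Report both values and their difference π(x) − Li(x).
π(4796) = 645;  Li(4796) ≈ 660.27;  π(x) − Li(x) ≈ -15.27.

Direct count of primes ≤ 4796 gives π(4796) = 645. Numerical evaluation of the logarithmic integral gives Li(4796) ≈ 660.27. The difference π(x) − Li(x) ≈ -15.27 is typically negative for small/moderate x (Li(x) overestimates), though Littlewood's theorem shows this sign changes infinitely often.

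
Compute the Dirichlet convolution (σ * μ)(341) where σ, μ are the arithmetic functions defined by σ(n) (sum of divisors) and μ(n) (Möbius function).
(σ * μ)(341) = 341

Divisors of 341: [1, 11, 31, 341]. For each d | 341:
  d = 1: σ(1) · μ(341/1) = 1 · 1 = 1
  d = 11: σ(11) · μ(341/11) = 12 · -1 = -12
  d = 31: σ(31) · μ(341/31) = 32 · -1 = -32
  d = 341: σ(341) · μ(341/341) = 384 · 1 = 384
Summing: (σ * μ)(341) = 1 + -12 + -32 + 384 = 341.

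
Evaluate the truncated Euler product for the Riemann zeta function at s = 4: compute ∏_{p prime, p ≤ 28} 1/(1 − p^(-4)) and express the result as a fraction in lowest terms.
∏ = 179711034607426083154393/166042662475294310400000

The primes p ≤ 28 are [2, 3, 5, 7, 11, 13, 17, 19, 23]. For each prime, (1 − 1/p^4)^(-1) = p^4 / (p^4 − 1). The product is (1 − 1/2^4)^(-1), (1 − 1/3^4)^(-1), (1 − 1/5^4)^(-1), (1 − 1/7^4)^(-1), (1 − 1/11^4)^(-1), (1 − 1/13^4)^(-1), (1 − 1/17^4)^(-1), (1 − 1/19^4)^(-1), (1 − 1/23^4)^(-1) = ∏ p^4 / (p^4 − 1) = 179711034607426083154393/166042662475294310400000.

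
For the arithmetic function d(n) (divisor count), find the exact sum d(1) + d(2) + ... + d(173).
Σ_{n ≤ 173} d(n) = 919

Compute d(n) for each 1 ≤ n ≤ 173: d(1) = 1, d(2) = 2, d(3) = 2, d(4) = 3, d(5) = 2, d(6) = 4, d(7) = 2, d(8) = 4, d(9) = 3, d(10) = 4, d(11) = 2, d(12) = 6, d(13) = 2, d(14) = 4, d(15) = 4, d(16) = 5, d(17) = 2, d(18) = 6, d(19) = 2, d(20) = 6, d(21) = 4, d(22) = 4, d(23) = 2, d(24) = 8, d(25) = 3, d(26) = 4, d(27) = 4, d(28) = 6, d(29) = 2, d(30) = 8, d(31) = 2, d(32) = 6, d(33) = 4, d(34) = 4, d(35) = 4, d(36) = 9, d(37) = 2, d(38) = 4, d(39) = 4, d(40) = 8, d(41) = 2, d(42) = 8, d(43) = 2, d(44) = 6, d(45) = 6, d(46) = 4, d(47) = 2, d(48) = 10, d(49) = 3, d(50) = 6, d(51) = 4, d(52) = 6, d(53) = 2, d(54) = 8, d(55) = 4, d(56) = 8, d(57) = 4, d(58) = 4, d(59) = 2, d(60) = 12, d(61) = 2, d(62) = 4, d(63) = 6, d(64) = 7, d(65) = 4, d(66) = 8, d(67) = 2, d(68) = 6, d(69) = 4, d(70) = 8, d(71) = 2, d(72) = 12, d(73) = 2, d(74) = 4, d(75) = 6, d(76) = 6, d(77) = 4, d(78) = 8, d(79) = 2, d(80) = 10, d(81) = 5, d(82) = 4, d(83) = 2, d(84) = 12, d(85) = 4, d(86) = 4, d(87) = 4, d(88) = 8, d(89) = 2, d(90) = 12, d(91) = 4, d(92) = 6, d(93) = 4, d(94) = 4, d(95) = 4, d(96) = 12, d(97) = 2, d(98) = 6, d(99) = 6, d(100) = 9, d(101) = 2, d(102) = 8, d(103) = 2, d(104) = 8, d(105) = 8, d(106) = 4, d(107) = 2, d(108) = 12, d(109) = 2, d(110) = 8, d(111) = 4, d(112) = 10, d(113) = 2, d(114) = 8, d(115) = 4, d(116) = 6, d(117) = 6, d(118) = 4, d(119) = 4, d(120) = 16, d(121) = 3, d(122) = 4, d(123) = 4, d(124) = 6, d(125) = 4, d(126) = 12, d(127) = 2, d(128) = 8, d(129) = 4, d(130) = 8, d(131) = 2, d(132) = 12, d(133) = 4, d(134) = 4, d(135) = 8, d(136) = 8, d(137) = 2, d(138) = 8, d(139) = 2, d(140) = 12, d(141) = 4, d(142) = 4, d(143) = 4, d(144) = 15, d(145) = 4, d(146) = 4, d(147) = 6, d(148) = 6, d(149) = 2, d(150) = 12, d(151) = 2, d(152) = 8, d(153) = 6, d(154) = 8, d(155) = 4, d(156) = 12, d(157) = 2, d(158) = 4, d(159) = 4, d(160) = 12, d(161) = 4, d(162) = 10, d(163) = 2, d(164) = 6, d(165) = 8, d(166) = 4, d(167) = 2, d(168) = 16, d(169) = 3, d(170) = 8, d(171) = 6, d(172) = 6, d(173) = 2. Summing all 173 values: 919. (Dirichlet's divisor formula: Σ_{n ≤ x} d(n) = x ln(x) + (2γ − 1) x + O(√x). For x = 173, the asymptotic estimate is ≈ 918.24.)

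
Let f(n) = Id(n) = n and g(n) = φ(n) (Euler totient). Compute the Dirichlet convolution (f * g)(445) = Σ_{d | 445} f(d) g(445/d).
(Id * φ)(445) = 1593

Divisors of 445: [1, 5, 89, 445]. For each d | 445:
  d = 1: Id(1) · φ(445/1) = 1 · 352 = 352
  d = 5: Id(5) · φ(445/5) = 5 · 88 = 440
  d = 89: Id(89) · φ(445/89) = 89 · 4 = 356
  d = 445: Id(445) · φ(445/445) = 445 · 1 = 445
Summing: (Id * φ)(445) = 352 + 440 + 356 + 445 = 1593.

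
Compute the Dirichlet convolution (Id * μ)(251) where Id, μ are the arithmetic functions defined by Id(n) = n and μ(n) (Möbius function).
(Id * μ)(251) = 250

Divisors of 251: [1, 251]. For each d | 251:
  d = 1: Id(1) · μ(251/1) = 1 · -1 = -1
  d = 251: Id(251) · μ(251/251) = 251 · 1 = 251
Summing: (Id * μ)(251) = -1 + 251 = 250.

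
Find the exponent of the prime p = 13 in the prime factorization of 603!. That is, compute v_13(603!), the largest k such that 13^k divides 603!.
v_13(603!) = 49

Legendre's formula: v_p(n!) = Σ_{k ≥ 1} ⌊n / p^k⌋. For p = 13, n = 603, the terms are:
  ⌊603/13^1⌋ = ⌊603/13⌋ = 46
  ⌊603/13^2⌋ = ⌊603/169⌋ = 3
(the next term ⌊603/13^3⌋ = 0, terminating the sum). Summing: v_13(603!) = 46 + 3 = 49.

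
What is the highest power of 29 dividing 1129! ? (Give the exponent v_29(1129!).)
v_29(1129!) = 39

Legendre's formula: v_p(n!) = Σ_{k ≥ 1} ⌊n / p^k⌋. For p = 29, n = 1129, the terms are:
  ⌊1129/29^1⌋ = ⌊1129/29⌋ = 38
  ⌊1129/29^2⌋ = ⌊1129/841⌋ = 1
(the next term ⌊1129/29^3⌋ = 0, terminating the sum). Summing: v_29(1129!) = 38 + 1 = 39.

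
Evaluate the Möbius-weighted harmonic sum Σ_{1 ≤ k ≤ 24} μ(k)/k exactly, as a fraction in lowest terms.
Σ μ(k)/k = -249979/223092870

Values of μ(k) for 1 ≤ k ≤ 24: μ(1) = 1, μ(2) = -1, μ(3) = -1, μ(5) = -1, μ(6) = 1, μ(7) = -1, μ(10) = 1, μ(11) = -1, μ(13) = -1, μ(14) = 1, μ(15) = 1, μ(17) = -1, μ(19) = -1, μ(21) = 1, μ(22) = 1, μ(23) = -1, with μ = 0 on non-squarefree integers. Summing μ(k)/k for k where μ(k) ≠ 0 gives -249979/223092870 ≈ -0.0011. (PNT ⟺ this sum → 0 as n → ∞.)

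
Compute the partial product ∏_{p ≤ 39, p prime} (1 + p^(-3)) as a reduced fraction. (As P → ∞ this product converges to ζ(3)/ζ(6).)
∏ = 286534261786467003531264/242522905429175749176095

The primes p ≤ 39 are [2, 3, 5, 7, 11, 13, 17, 19, 23, 29, 31, 37]. For each, (1 + 1/p^3) = (p^3 + 1)/p^3. Multiplying these fractions over p ∈ [2, 3, 5, 7, 11, 13, 17, 19, 23, 29, 31, 37] gives 286534261786467003531264/242522905429175749176095. (In the limit P → ∞ this tends to ζ(3)/ζ(6).)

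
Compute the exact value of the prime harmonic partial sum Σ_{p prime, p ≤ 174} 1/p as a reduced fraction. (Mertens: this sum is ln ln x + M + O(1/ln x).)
Σ 1/p = 319420215161551700804173656907103406301944826032199624513259054823197/166589903787325219380851695350896256250980509594874862046961683989710

π(174) = 40, so the primes ≤ 174 are [2, 3, 5, 7, 11, 13, 17, 19, 23, 29, 31, 37, 41, 43, 47, 53, 59, 61, 67, 71, 73, 79, 83, 89, 97, 101, 103, 107, 109, 113, 127, 131, 137, 139, 149, 151, 157, 163, 167, 173]. Summing 1/p over these primes: 319420215161551700804173656907103406301944826032199624513259054823197/166589903787325219380851695350896256250980509594874862046961683989710 ≈ 1.9174. Mertens estimate ln ln(174) + 0.2615 ≈ 1.9023.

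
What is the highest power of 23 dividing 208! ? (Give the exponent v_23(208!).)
v_23(208!) = 9

Legendre's formula: v_p(n!) = Σ_{k ≥ 1} ⌊n / p^k⌋. For p = 23, n = 208, the terms are:
  ⌊208/23^1⌋ = ⌊208/23⌋ = 9
(the next term ⌊208/23^2⌋ = 0, terminating the sum). Summing: v_23(208!) = 9 = 9.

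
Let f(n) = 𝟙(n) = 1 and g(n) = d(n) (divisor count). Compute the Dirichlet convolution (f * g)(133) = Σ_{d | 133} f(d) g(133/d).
(𝟙 * d)(133) = 9

Divisors of 133: [1, 7, 19, 133]. For each d | 133:
  d = 1: 𝟙(1) · d(133/1) = 1 · 4 = 4
  d = 7: 𝟙(7) · d(133/7) = 1 · 2 = 2
  d = 19: 𝟙(19) · d(133/19) = 1 · 2 = 2
  d = 133: 𝟙(133) · d(133/133) = 1 · 1 = 1
Summing: (𝟙 * d)(133) = 4 + 2 + 2 + 1 = 9.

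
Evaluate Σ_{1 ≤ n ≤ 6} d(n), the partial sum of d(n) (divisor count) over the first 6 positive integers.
Σ_{n ≤ 6} d(n) = 14

Compute d(n) for each 1 ≤ n ≤ 6: d(1) = 1, d(2) = 2, d(3) = 2, d(4) = 3, d(5) = 2, d(6) = 4. Summing all 6 values: 14. (Dirichlet's divisor formula: Σ_{n ≤ x} d(n) = x ln(x) + (2γ − 1) x + O(√x). For x = 6, the asymptotic estimate is ≈ 11.68.)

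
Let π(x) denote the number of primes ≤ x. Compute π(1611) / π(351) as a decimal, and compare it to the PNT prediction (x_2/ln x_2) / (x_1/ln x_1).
π(1611)/π(351) = 254/70 ≈ 3.6286;  PNT prediction ≈ 3.6426.

π(351) = 70 and π(1611) = 254, so π(1611)/π(351) ≈ 3.6286. The PNT-predicted ratio is (1611/ln(1611)) / (351/ln(351)) ≈ 3.6426. The two agree to within a few percent, as expected.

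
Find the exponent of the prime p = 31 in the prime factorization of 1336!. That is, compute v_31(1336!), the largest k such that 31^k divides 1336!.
v_31(1336!) = 44

Legendre's formula: v_p(n!) = Σ_{k ≥ 1} ⌊n / p^k⌋. For p = 31, n = 1336, the terms are:
  ⌊1336/31^1⌋ = ⌊1336/31⌋ = 43
  ⌊1336/31^2⌋ = ⌊1336/961⌋ = 1
(the next term ⌊1336/31^3⌋ = 0, terminating the sum). Summing: v_31(1336!) = 43 + 1 = 44.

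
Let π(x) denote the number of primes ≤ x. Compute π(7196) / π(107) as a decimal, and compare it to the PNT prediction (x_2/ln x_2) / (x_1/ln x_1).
π(7196)/π(107) = 919/28 ≈ 32.8214;  PNT prediction ≈ 35.3844.

π(107) = 28 and π(7196) = 919, so π(7196)/π(107) ≈ 32.8214. The PNT-predicted ratio is (7196/ln(7196)) / (107/ln(107)) ≈ 35.3844. The two agree to within a few percent, as expected.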